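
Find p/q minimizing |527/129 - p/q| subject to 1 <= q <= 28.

Expand x = 527/129 as a continued fraction with the Euclidean algorithm:
  527 = 4*129 + 11, so a_0 = 4.
  129 = 11*11 + 8, so a_1 = 11.
  11 = 1*8 + 3, so a_2 = 1.
  8 = 2*3 + 2, so a_3 = 2.
  3 = 1*2 + 1, so a_4 = 1.
  2 = 2*1 + 0, so a_5 = 2.
so x = [4; 11, 1, 2, 1, 2].
Convergents (p_i = a_i*p_{i-1} + p_{i-2}, q_i = a_i*q_{i-1} + q_{i-2} with p_{-2}=0, p_{-1}=1, q_{-2}=1, q_{-1}=0), until the denominator exceeds 28:
  i=0: a_0=4, p_0 = 4*1 + 0 = 4, q_0 = 4*0 + 1 = 1.
  i=1: a_1=11, p_1 = 11*4 + 1 = 45, q_1 = 11*1 + 0 = 11.
  i=2: a_2=1, p_2 = 1*45 + 4 = 49, q_2 = 1*11 + 1 = 12.
  i=3: a_3=2, p_3 = 2*49 + 45 = 143, q_3 = 2*12 + 11 = 35.
q_3 = 35 > 28, so the last convergent with denominator <= 28 is p_2/q_2 = 49/12.
The closest fraction with denominator <= 28 is either p_2/q_2 or the intermediate fraction (k*p_2 + p_1)/(k*q_2 + q_1) with the largest k >= 1 whose denominator stays <= 28; these approach x as k grows, and every other convergent or intermediate fraction in range is farther away.
Largest k: floor((28 - q_1)/q_2) = floor((28 - 11)/12) = 1.
That gives (1*49 + 45)/(1*12 + 11) = 94/23.
Compare the errors: |x - 49/12| = |527*12 - 49*129|/(129*12) = 3/1548, and |x - 94/23| = |527*23 - 94*129|/(129*23) = 5/2967.
Cross-multiplying, 5*1548 = 7740 < 8901 = 3*2967, so 5/2967 is smaller: the intermediate fraction 94/23 is closer to x than 49/12.

94/23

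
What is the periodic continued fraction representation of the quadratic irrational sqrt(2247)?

[47; (2, 2, 15, 2, 2, 94)]

Write x_i = (sqrt(2247) + m_i)/d_i with (m_0, d_0) = (0, 1). a_0 = floor(sqrt(2247)) = 47, since 47^2 = 2209 <= 2247 < 2304 = 48^2.
Iterate m_{i+1} = d_i*a_i - m_i, d_{i+1} = (2247 - m_{i+1}^2)/d_i, a_{i+1} = floor((a_0 + m_{i+1})/d_{i+1}):
  m_1 = 1*47 - 0 = 47, d_1 = (2247 - 47^2)/1 = 38/1 = 38, a_1 = floor((47 + 47)/38) = 2.
  m_2 = 38*2 - 47 = 29, d_2 = (2247 - 29^2)/38 = 1406/38 = 37, a_2 = floor((47 + 29)/37) = 2.
  m_3 = 37*2 - 29 = 45, d_3 = (2247 - 45^2)/37 = 222/37 = 6, a_3 = floor((47 + 45)/6) = 15.
  m_4 = 6*15 - 45 = 45, d_4 = (2247 - 45^2)/6 = 222/6 = 37, a_4 = floor((47 + 45)/37) = 2.
  m_5 = 37*2 - 45 = 29, d_5 = (2247 - 29^2)/37 = 1406/37 = 38, a_5 = floor((47 + 29)/38) = 2.
  m_6 = 38*2 - 29 = 47, d_6 = (2247 - 47^2)/38 = 38/38 = 1, a_6 = floor((47 + 47)/1) = 94.
  m_7 = 1*94 - 47 = 47, d_7 = (2247 - 47^2)/1 = 38/1 = 38: (m_7, d_7) = (m_1, d_1) = (47, 38), so from here the quotients repeat a_1, ..., a_6; the period length is 6.
Hence the expansion of sqrt(2247) is a_0 = 47 followed by the repeating block 2, 2, 15, 2, 2, 94 (period 6).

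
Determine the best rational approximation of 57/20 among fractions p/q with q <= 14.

Expand x = 57/20 as a continued fraction with the Euclidean algorithm:
  57 = 2*20 + 17, so a_0 = 2.
  20 = 1*17 + 3, so a_1 = 1.
  17 = 5*3 + 2, so a_2 = 5.
  3 = 1*2 + 1, so a_3 = 1.
  2 = 2*1 + 0, so a_4 = 2.
so x = [2; 1, 5, 1, 2].
Convergents (p_i = a_i*p_{i-1} + p_{i-2}, q_i = a_i*q_{i-1} + q_{i-2} with p_{-2}=0, p_{-1}=1, q_{-2}=1, q_{-1}=0), until the denominator exceeds 14:
  i=0: a_0=2, p_0 = 2*1 + 0 = 2, q_0 = 2*0 + 1 = 1.
  i=1: a_1=1, p_1 = 1*2 + 1 = 3, q_1 = 1*1 + 0 = 1.
  i=2: a_2=5, p_2 = 5*3 + 2 = 17, q_2 = 5*1 + 1 = 6.
  i=3: a_3=1, p_3 = 1*17 + 3 = 20, q_3 = 1*6 + 1 = 7.
  i=4: a_4=2, p_4 = 2*20 + 17 = 57, q_4 = 2*7 + 6 = 20.
q_4 = 20 > 14, so the last convergent with denominator <= 14 is p_3/q_3 = 20/7.
The closest fraction with denominator <= 14 is either p_3/q_3 or the intermediate fraction (k*p_3 + p_2)/(k*q_3 + q_2) with the largest k >= 1 whose denominator stays <= 14; these approach x as k grows, and every other convergent or intermediate fraction in range is farther away.
Largest k: floor((14 - q_2)/q_3) = floor((14 - 6)/7) = 1.
That gives (1*20 + 17)/(1*7 + 6) = 37/13.
Compare the errors: |x - 20/7| = |57*7 - 20*20|/(20*7) = 1/140, and |x - 37/13| = |57*13 - 37*20|/(20*13) = 1/260.
Cross-multiplying, 1*140 = 140 < 260 = 1*260, so 1/260 is smaller: the intermediate fraction 37/13 is closer to x than 20/7.

37/13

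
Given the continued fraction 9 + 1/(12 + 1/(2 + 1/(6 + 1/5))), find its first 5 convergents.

Using the convergent recurrence p_i = a_i*p_{i-1} + p_{i-2}, q_i = a_i*q_{i-1} + q_{i-2} with p_{-2}=0, p_{-1}=1, q_{-2}=1, q_{-1}=0:
  i=0: a_0=9, p_0 = 9*1 + 0 = 9, q_0 = 9*0 + 1 = 1.
  i=1: a_1=12, p_1 = 12*9 + 1 = 109, q_1 = 12*1 + 0 = 12.
  i=2: a_2=2, p_2 = 2*109 + 9 = 227, q_2 = 2*12 + 1 = 25.
  i=3: a_3=6, p_3 = 6*227 + 109 = 1471, q_3 = 6*25 + 12 = 162.
  i=4: a_4=5, p_4 = 5*1471 + 227 = 7582, q_4 = 5*162 + 25 = 835.

9/1, 109/12, 227/25, 1471/162, 7582/835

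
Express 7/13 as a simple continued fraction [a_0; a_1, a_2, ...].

Run the Euclidean algorithm on 7 and 13; the successive quotients are the partial quotients a_0, a_1, ... (each step inverts the fractional part left over by the previous one):
  7 = 0*13 + 7, so a_0 = 0.
  13 = 1*7 + 6, so a_1 = 1.
  7 = 1*6 + 1, so a_2 = 1.
  6 = 6*1 + 0, so a_3 = 6.
The remainder reaches 0 after 4 divisions, so the expansion has 4 partial quotients, read off in order.

[0; 1, 1, 6]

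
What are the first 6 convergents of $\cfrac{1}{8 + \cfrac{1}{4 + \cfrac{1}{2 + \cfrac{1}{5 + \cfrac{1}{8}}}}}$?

0/1, 1/8, 4/33, 9/74, 49/403, 401/3298

Using the convergent recurrence p_i = a_i*p_{i-1} + p_{i-2}, q_i = a_i*q_{i-1} + q_{i-2} with p_{-2}=0, p_{-1}=1, q_{-2}=1, q_{-1}=0:
  i=0: a_0=0, p_0 = 0*1 + 0 = 0, q_0 = 0*0 + 1 = 1.
  i=1: a_1=8, p_1 = 8*0 + 1 = 1, q_1 = 8*1 + 0 = 8.
  i=2: a_2=4, p_2 = 4*1 + 0 = 4, q_2 = 4*8 + 1 = 33.
  i=3: a_3=2, p_3 = 2*4 + 1 = 9, q_3 = 2*33 + 8 = 74.
  i=4: a_4=5, p_4 = 5*9 + 4 = 49, q_4 = 5*74 + 33 = 403.
  i=5: a_5=8, p_5 = 8*49 + 9 = 401, q_5 = 8*403 + 74 = 3298.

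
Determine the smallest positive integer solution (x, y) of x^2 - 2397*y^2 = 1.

First expand sqrt(2397) as a continued fraction. With x_i = (sqrt(2397) + m_i)/d_i and (m_0, d_0) = (0, 1): a_0 = floor(sqrt(2397)) = 48, since 48^2 = 2304 <= 2397 < 2401 = 49^2.
Iterate m_{i+1} = d_i*a_i - m_i, d_{i+1} = (2397 - m_{i+1}^2)/d_i, a_{i+1} = floor((a_0 + m_{i+1})/d_{i+1}):
  m_1 = 1*48 - 0 = 48, d_1 = (2397 - 48^2)/1 = 93/1 = 93, a_1 = floor((48 + 48)/93) = 1.
  m_2 = 93*1 - 48 = 45, d_2 = (2397 - 45^2)/93 = 372/93 = 4, a_2 = floor((48 + 45)/4) = 23.
  m_3 = 4*23 - 45 = 47, d_3 = (2397 - 47^2)/4 = 188/4 = 47, a_3 = floor((48 + 47)/47) = 2.
  m_4 = 47*2 - 47 = 47, d_4 = (2397 - 47^2)/47 = 188/47 = 4, a_4 = floor((48 + 47)/4) = 23.
  m_5 = 4*23 - 47 = 45, d_5 = (2397 - 45^2)/4 = 372/4 = 93, a_5 = floor((48 + 45)/93) = 1.
  m_6 = 93*1 - 45 = 48, d_6 = (2397 - 48^2)/93 = 93/93 = 1, a_6 = floor((48 + 48)/1) = 96.
  m_7 = 1*96 - 48 = 48, d_7 = (2397 - 48^2)/1 = 93/1 = 93: (m_7, d_7) = (m_1, d_1) = (48, 93), so from here the quotients repeat a_1, ..., a_6; the period length is 6.
So sqrt(2397) = [48; (1, 23, 2, 23, 1, 96)] with period length k = 6.
k is even, so the fundamental solution of x^2 - 2397y^2 = 1 is (p_{k-1}, q_{k-1}) = (p_5, q_5); compute convergents through index 5.
Convergents (p_i = a_i*p_{i-1} + p_{i-2}, q_i = a_i*q_{i-1} + q_{i-2} with p_{-2}=0, p_{-1}=1, q_{-2}=1, q_{-1}=0):
  i=0: a_0=48, p_0 = 48*1 + 0 = 48, q_0 = 48*0 + 1 = 1.
  i=1: a_1=1, p_1 = 1*48 + 1 = 49, q_1 = 1*1 + 0 = 1.
  i=2: a_2=23, p_2 = 23*49 + 48 = 1175, q_2 = 23*1 + 1 = 24.
  i=3: a_3=2, p_3 = 2*1175 + 49 = 2399, q_3 = 2*24 + 1 = 49.
  i=4: a_4=23, p_4 = 23*2399 + 1175 = 56352, q_4 = 23*49 + 24 = 1151.
  i=5: a_5=1, p_5 = 1*56352 + 2399 = 58751, q_5 = 1*1151 + 49 = 1200.
Check: 58751^2 - 2397*1200^2 = 3451680001 - 3451680000 = 1, so (x, y) = (58751, 1200) solves the equation, and by the theorem it is the least positive solution.

(x, y) = (58751, 1200)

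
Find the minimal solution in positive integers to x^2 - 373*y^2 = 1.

First expand sqrt(373) as a continued fraction. With x_i = (sqrt(373) + m_i)/d_i and (m_0, d_0) = (0, 1): a_0 = floor(sqrt(373)) = 19, since 19^2 = 361 <= 373 < 400 = 20^2.
Iterate m_{i+1} = d_i*a_i - m_i, d_{i+1} = (373 - m_{i+1}^2)/d_i, a_{i+1} = floor((a_0 + m_{i+1})/d_{i+1}):
  m_1 = 1*19 - 0 = 19, d_1 = (373 - 19^2)/1 = 12/1 = 12, a_1 = floor((19 + 19)/12) = 3.
  m_2 = 12*3 - 19 = 17, d_2 = (373 - 17^2)/12 = 84/12 = 7, a_2 = floor((19 + 17)/7) = 5.
  m_3 = 7*5 - 17 = 18, d_3 = (373 - 18^2)/7 = 49/7 = 7, a_3 = floor((19 + 18)/7) = 5.
  m_4 = 7*5 - 18 = 17, d_4 = (373 - 17^2)/7 = 84/7 = 12, a_4 = floor((19 + 17)/12) = 3.
  m_5 = 12*3 - 17 = 19, d_5 = (373 - 19^2)/12 = 12/12 = 1, a_5 = floor((19 + 19)/1) = 38.
  m_6 = 1*38 - 19 = 19, d_6 = (373 - 19^2)/1 = 12/1 = 12: (m_6, d_6) = (m_1, d_1) = (19, 12), so from here the quotients repeat a_1, ..., a_5; the period length is 5.
So sqrt(373) = [19; (3, 5, 5, 3, 38)] with period length k = 5.
k is odd, so (p_{k-1}, q_{k-1}) only solves x^2 - 373y^2 = -1 and the fundamental solution of x^2 - 373y^2 = 1 is (p_{2k-1}, q_{2k-1}) = (p_9, q_9); compute convergents through index 9, running through the period twice.
Convergents (p_i = a_i*p_{i-1} + p_{i-2}, q_i = a_i*q_{i-1} + q_{i-2} with p_{-2}=0, p_{-1}=1, q_{-2}=1, q_{-1}=0):
  i=0: a_0=19, p_0 = 19*1 + 0 = 19, q_0 = 19*0 + 1 = 1.
  i=1: a_1=3, p_1 = 3*19 + 1 = 58, q_1 = 3*1 + 0 = 3.
  i=2: a_2=5, p_2 = 5*58 + 19 = 309, q_2 = 5*3 + 1 = 16.
  i=3: a_3=5, p_3 = 5*309 + 58 = 1603, q_3 = 5*16 + 3 = 83.
  i=4: a_4=3, p_4 = 3*1603 + 309 = 5118, q_4 = 3*83 + 16 = 265.
  i=5: a_5=38, p_5 = 38*5118 + 1603 = 196087, q_5 = 38*265 + 83 = 10153.
  i=6: a_6=3, p_6 = 3*196087 + 5118 = 593379, q_6 = 3*10153 + 265 = 30724.
  i=7: a_7=5, p_7 = 5*593379 + 196087 = 3162982, q_7 = 5*30724 + 10153 = 163773.
  i=8: a_8=5, p_8 = 5*3162982 + 593379 = 16408289, q_8 = 5*163773 + 30724 = 849589.
  i=9: a_9=3, p_9 = 3*16408289 + 3162982 = 52387849, q_9 = 3*849589 + 163773 = 2712540.
Indeed p_4^2 - 373*q_4^2 = 26193924 - 26193925 = -1, not +1.
Check: 52387849^2 - 373*2712540^2 = 2744486722846801 - 2744486722846800 = 1, so (x, y) = (52387849, 2712540) solves the equation, and by the theorem it is the least positive solution.

(x, y) = (52387849, 2712540)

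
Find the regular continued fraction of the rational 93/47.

Run the Euclidean algorithm on 93 and 47; the successive quotients are the partial quotients a_0, a_1, ... (each step inverts the fractional part left over by the previous one):
  93 = 1*47 + 46, so a_0 = 1.
  47 = 1*46 + 1, so a_1 = 1.
  46 = 46*1 + 0, so a_2 = 46.
The remainder reaches 0 after 3 divisions, so the expansion has 3 partial quotients, read off in order.

[1; 1, 46]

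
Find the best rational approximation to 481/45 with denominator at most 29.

Expand x = 481/45 as a continued fraction with the Euclidean algorithm:
  481 = 10*45 + 31, so a_0 = 10.
  45 = 1*31 + 14, so a_1 = 1.
  31 = 2*14 + 3, so a_2 = 2.
  14 = 4*3 + 2, so a_3 = 4.
  3 = 1*2 + 1, so a_4 = 1.
  2 = 2*1 + 0, so a_5 = 2.
so x = [10; 1, 2, 4, 1, 2].
Convergents (p_i = a_i*p_{i-1} + p_{i-2}, q_i = a_i*q_{i-1} + q_{i-2} with p_{-2}=0, p_{-1}=1, q_{-2}=1, q_{-1}=0), until the denominator exceeds 29:
  i=0: a_0=10, p_0 = 10*1 + 0 = 10, q_0 = 10*0 + 1 = 1.
  i=1: a_1=1, p_1 = 1*10 + 1 = 11, q_1 = 1*1 + 0 = 1.
  i=2: a_2=2, p_2 = 2*11 + 10 = 32, q_2 = 2*1 + 1 = 3.
  i=3: a_3=4, p_3 = 4*32 + 11 = 139, q_3 = 4*3 + 1 = 13.
  i=4: a_4=1, p_4 = 1*139 + 32 = 171, q_4 = 1*13 + 3 = 16.
  i=5: a_5=2, p_5 = 2*171 + 139 = 481, q_5 = 2*16 + 13 = 45.
q_5 = 45 > 29, so the last convergent with denominator <= 29 is p_4/q_4 = 171/16.
The closest fraction with denominator <= 29 is either p_4/q_4 or the intermediate fraction (k*p_4 + p_3)/(k*q_4 + q_3) with the largest k >= 1 whose denominator stays <= 29; these approach x as k grows, and every other convergent or intermediate fraction in range is farther away.
Largest k: floor((29 - q_3)/q_4) = floor((29 - 13)/16) = 1.
That gives (1*171 + 139)/(1*16 + 13) = 310/29.
Compare the errors: |x - 171/16| = |481*16 - 171*45|/(45*16) = 1/720, and |x - 310/29| = |481*29 - 310*45|/(45*29) = 1/1305.
Cross-multiplying, 1*720 = 720 < 1305 = 1*1305, so 1/1305 is smaller: the intermediate fraction 310/29 is closer to x than 171/16.

310/29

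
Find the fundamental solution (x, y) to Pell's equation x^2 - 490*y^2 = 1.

First expand sqrt(490) as a continued fraction. With x_i = (sqrt(490) + m_i)/d_i and (m_0, d_0) = (0, 1): a_0 = floor(sqrt(490)) = 22, since 22^2 = 484 <= 490 < 529 = 23^2.
Iterate m_{i+1} = d_i*a_i - m_i, d_{i+1} = (490 - m_{i+1}^2)/d_i, a_{i+1} = floor((a_0 + m_{i+1})/d_{i+1}):
  m_1 = 1*22 - 0 = 22, d_1 = (490 - 22^2)/1 = 6/1 = 6, a_1 = floor((22 + 22)/6) = 7.
  m_2 = 6*7 - 22 = 20, d_2 = (490 - 20^2)/6 = 90/6 = 15, a_2 = floor((22 + 20)/15) = 2.
  m_3 = 15*2 - 20 = 10, d_3 = (490 - 10^2)/15 = 390/15 = 26, a_3 = floor((22 + 10)/26) = 1.
  m_4 = 26*1 - 10 = 16, d_4 = (490 - 16^2)/26 = 234/26 = 9, a_4 = floor((22 + 16)/9) = 4.
  m_5 = 9*4 - 16 = 20, d_5 = (490 - 20^2)/9 = 90/9 = 10, a_5 = floor((22 + 20)/10) = 4.
  m_6 = 10*4 - 20 = 20, d_6 = (490 - 20^2)/10 = 90/10 = 9, a_6 = floor((22 + 20)/9) = 4.
  m_7 = 9*4 - 20 = 16, d_7 = (490 - 16^2)/9 = 234/9 = 26, a_7 = floor((22 + 16)/26) = 1.
  m_8 = 26*1 - 16 = 10, d_8 = (490 - 10^2)/26 = 390/26 = 15, a_8 = floor((22 + 10)/15) = 2.
  m_9 = 15*2 - 10 = 20, d_9 = (490 - 20^2)/15 = 90/15 = 6, a_9 = floor((22 + 20)/6) = 7.
  m_10 = 6*7 - 20 = 22, d_10 = (490 - 22^2)/6 = 6/6 = 1, a_10 = floor((22 + 22)/1) = 44.
  m_11 = 1*44 - 22 = 22, d_11 = (490 - 22^2)/1 = 6/1 = 6: (m_11, d_11) = (m_1, d_1) = (22, 6), so from here the quotients repeat a_1, ..., a_10; the period length is 10.
So sqrt(490) = [22; (7, 2, 1, 4, 4, 4, 1, 2, 7, 44)] with period length k = 10.
k is even, so the fundamental solution of x^2 - 490y^2 = 1 is (p_{k-1}, q_{k-1}) = (p_9, q_9); compute convergents through index 9.
Convergents (p_i = a_i*p_{i-1} + p_{i-2}, q_i = a_i*q_{i-1} + q_{i-2} with p_{-2}=0, p_{-1}=1, q_{-2}=1, q_{-1}=0):
  i=0: a_0=22, p_0 = 22*1 + 0 = 22, q_0 = 22*0 + 1 = 1.
  i=1: a_1=7, p_1 = 7*22 + 1 = 155, q_1 = 7*1 + 0 = 7.
  i=2: a_2=2, p_2 = 2*155 + 22 = 332, q_2 = 2*7 + 1 = 15.
  i=3: a_3=1, p_3 = 1*332 + 155 = 487, q_3 = 1*15 + 7 = 22.
  i=4: a_4=4, p_4 = 4*487 + 332 = 2280, q_4 = 4*22 + 15 = 103.
  i=5: a_5=4, p_5 = 4*2280 + 487 = 9607, q_5 = 4*103 + 22 = 434.
  i=6: a_6=4, p_6 = 4*9607 + 2280 = 40708, q_6 = 4*434 + 103 = 1839.
  i=7: a_7=1, p_7 = 1*40708 + 9607 = 50315, q_7 = 1*1839 + 434 = 2273.
  i=8: a_8=2, p_8 = 2*50315 + 40708 = 141338, q_8 = 2*2273 + 1839 = 6385.
  i=9: a_9=7, p_9 = 7*141338 + 50315 = 1039681, q_9 = 7*6385 + 2273 = 46968.
Check: 1039681^2 - 490*46968^2 = 1080936581761 - 1080936581760 = 1, so (x, y) = (1039681, 46968) solves the equation, and by the theorem it is the least positive solution.

(x, y) = (1039681, 46968)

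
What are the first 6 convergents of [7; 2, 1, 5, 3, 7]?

Using the convergent recurrence p_i = a_i*p_{i-1} + p_{i-2}, q_i = a_i*q_{i-1} + q_{i-2} with p_{-2}=0, p_{-1}=1, q_{-2}=1, q_{-1}=0:
  i=0: a_0=7, p_0 = 7*1 + 0 = 7, q_0 = 7*0 + 1 = 1.
  i=1: a_1=2, p_1 = 2*7 + 1 = 15, q_1 = 2*1 + 0 = 2.
  i=2: a_2=1, p_2 = 1*15 + 7 = 22, q_2 = 1*2 + 1 = 3.
  i=3: a_3=5, p_3 = 5*22 + 15 = 125, q_3 = 5*3 + 2 = 17.
  i=4: a_4=3, p_4 = 3*125 + 22 = 397, q_4 = 3*17 + 3 = 54.
  i=5: a_5=7, p_5 = 7*397 + 125 = 2904, q_5 = 7*54 + 17 = 395.

7/1, 15/2, 22/3, 125/17, 397/54, 2904/395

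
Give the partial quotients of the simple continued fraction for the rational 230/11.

[20; 1, 10]

Run the Euclidean algorithm on 230 and 11; the successive quotients are the partial quotients a_0, a_1, ... (each step inverts the fractional part left over by the previous one):
  230 = 20*11 + 10, so a_0 = 20.
  11 = 1*10 + 1, so a_1 = 1.
  10 = 10*1 + 0, so a_2 = 10.
The remainder reaches 0 after 3 divisions, so the expansion has 3 partial quotients, read off in order.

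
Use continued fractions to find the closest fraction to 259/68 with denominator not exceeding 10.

Expand x = 259/68 as a continued fraction with the Euclidean algorithm:
  259 = 3*68 + 55, so a_0 = 3.
  68 = 1*55 + 13, so a_1 = 1.
  55 = 4*13 + 3, so a_2 = 4.
  13 = 4*3 + 1, so a_3 = 4.
  3 = 3*1 + 0, so a_4 = 3.
so x = [3; 1, 4, 4, 3].
Convergents (p_i = a_i*p_{i-1} + p_{i-2}, q_i = a_i*q_{i-1} + q_{i-2} with p_{-2}=0, p_{-1}=1, q_{-2}=1, q_{-1}=0), until the denominator exceeds 10:
  i=0: a_0=3, p_0 = 3*1 + 0 = 3, q_0 = 3*0 + 1 = 1.
  i=1: a_1=1, p_1 = 1*3 + 1 = 4, q_1 = 1*1 + 0 = 1.
  i=2: a_2=4, p_2 = 4*4 + 3 = 19, q_2 = 4*1 + 1 = 5.
  i=3: a_3=4, p_3 = 4*19 + 4 = 80, q_3 = 4*5 + 1 = 21.
q_3 = 21 > 10, so the last convergent with denominator <= 10 is p_2/q_2 = 19/5.
The closest fraction with denominator <= 10 is either p_2/q_2 or the intermediate fraction (k*p_2 + p_1)/(k*q_2 + q_1) with the largest k >= 1 whose denominator stays <= 10; these approach x as k grows, and every other convergent or intermediate fraction in range is farther away.
Largest k: floor((10 - q_1)/q_2) = floor((10 - 1)/5) = 1.
That gives (1*19 + 4)/(1*5 + 1) = 23/6.
Compare the errors: |x - 19/5| = |259*5 - 19*68|/(68*5) = 3/340, and |x - 23/6| = |259*6 - 23*68|/(68*6) = 10/408.
Cross-multiplying, 3*408 = 1224 < 3400 = 10*340, so 3/340 is smaller: the convergent 19/5 is closer to x than 23/6.

19/5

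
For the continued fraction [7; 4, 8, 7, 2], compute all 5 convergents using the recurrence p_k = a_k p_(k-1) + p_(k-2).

7/1, 29/4, 239/33, 1702/235, 3643/503

Using the convergent recurrence p_i = a_i*p_{i-1} + p_{i-2}, q_i = a_i*q_{i-1} + q_{i-2} with p_{-2}=0, p_{-1}=1, q_{-2}=1, q_{-1}=0:
  i=0: a_0=7, p_0 = 7*1 + 0 = 7, q_0 = 7*0 + 1 = 1.
  i=1: a_1=4, p_1 = 4*7 + 1 = 29, q_1 = 4*1 + 0 = 4.
  i=2: a_2=8, p_2 = 8*29 + 7 = 239, q_2 = 8*4 + 1 = 33.
  i=3: a_3=7, p_3 = 7*239 + 29 = 1702, q_3 = 7*33 + 4 = 235.
  i=4: a_4=2, p_4 = 2*1702 + 239 = 3643, q_4 = 2*235 + 33 = 503.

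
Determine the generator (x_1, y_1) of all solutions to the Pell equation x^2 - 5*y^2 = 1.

First expand sqrt(5) as a continued fraction. With x_i = (sqrt(5) + m_i)/d_i and (m_0, d_0) = (0, 1): a_0 = floor(sqrt(5)) = 2, since 2^2 = 4 <= 5 < 9 = 3^2.
Iterate m_{i+1} = d_i*a_i - m_i, d_{i+1} = (5 - m_{i+1}^2)/d_i, a_{i+1} = floor((a_0 + m_{i+1})/d_{i+1}):
  m_1 = 1*2 - 0 = 2, d_1 = (5 - 2^2)/1 = 1/1 = 1, a_1 = floor((2 + 2)/1) = 4.
  m_2 = 1*4 - 2 = 2, d_2 = (5 - 2^2)/1 = 1/1 = 1: (m_2, d_2) = (m_1, d_1) = (2, 1), so from here the quotient a_1 repeats; the period length is 1.
So sqrt(5) = [2; (4)] with period length k = 1.
k is odd, so (p_{k-1}, q_{k-1}) only solves x^2 - 5y^2 = -1 and the fundamental solution of x^2 - 5y^2 = 1 is (p_{2k-1}, q_{2k-1}) = (p_1, q_1); compute convergents through index 1, running through the period twice.
Convergents (p_i = a_i*p_{i-1} + p_{i-2}, q_i = a_i*q_{i-1} + q_{i-2} with p_{-2}=0, p_{-1}=1, q_{-2}=1, q_{-1}=0):
  i=0: a_0=2, p_0 = 2*1 + 0 = 2, q_0 = 2*0 + 1 = 1.
  i=1: a_1=4, p_1 = 4*2 + 1 = 9, q_1 = 4*1 + 0 = 4.
Indeed p_0^2 - 5*q_0^2 = 4 - 5 = -1, not +1.
Check: 9^2 - 5*4^2 = 81 - 80 = 1, so (x, y) = (9, 4) solves the equation, and by the theorem it is the least positive solution.

(x, y) = (9, 4)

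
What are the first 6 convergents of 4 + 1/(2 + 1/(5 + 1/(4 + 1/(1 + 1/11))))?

4/1, 9/2, 49/11, 205/46, 254/57, 2999/673

Using the convergent recurrence p_i = a_i*p_{i-1} + p_{i-2}, q_i = a_i*q_{i-1} + q_{i-2} with p_{-2}=0, p_{-1}=1, q_{-2}=1, q_{-1}=0:
  i=0: a_0=4, p_0 = 4*1 + 0 = 4, q_0 = 4*0 + 1 = 1.
  i=1: a_1=2, p_1 = 2*4 + 1 = 9, q_1 = 2*1 + 0 = 2.
  i=2: a_2=5, p_2 = 5*9 + 4 = 49, q_2 = 5*2 + 1 = 11.
  i=3: a_3=4, p_3 = 4*49 + 9 = 205, q_3 = 4*11 + 2 = 46.
  i=4: a_4=1, p_4 = 1*205 + 49 = 254, q_4 = 1*46 + 11 = 57.
  i=5: a_5=11, p_5 = 11*254 + 205 = 2999, q_5 = 11*57 + 46 = 673.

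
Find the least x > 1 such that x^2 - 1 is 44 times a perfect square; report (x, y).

(x, y) = (199, 30)

First expand sqrt(44) as a continued fraction. With x_i = (sqrt(44) + m_i)/d_i and (m_0, d_0) = (0, 1): a_0 = floor(sqrt(44)) = 6, since 6^2 = 36 <= 44 < 49 = 7^2.
Iterate m_{i+1} = d_i*a_i - m_i, d_{i+1} = (44 - m_{i+1}^2)/d_i, a_{i+1} = floor((a_0 + m_{i+1})/d_{i+1}):
  m_1 = 1*6 - 0 = 6, d_1 = (44 - 6^2)/1 = 8/1 = 8, a_1 = floor((6 + 6)/8) = 1.
  m_2 = 8*1 - 6 = 2, d_2 = (44 - 2^2)/8 = 40/8 = 5, a_2 = floor((6 + 2)/5) = 1.
  m_3 = 5*1 - 2 = 3, d_3 = (44 - 3^2)/5 = 35/5 = 7, a_3 = floor((6 + 3)/7) = 1.
  m_4 = 7*1 - 3 = 4, d_4 = (44 - 4^2)/7 = 28/7 = 4, a_4 = floor((6 + 4)/4) = 2.
  m_5 = 4*2 - 4 = 4, d_5 = (44 - 4^2)/4 = 28/4 = 7, a_5 = floor((6 + 4)/7) = 1.
  m_6 = 7*1 - 4 = 3, d_6 = (44 - 3^2)/7 = 35/7 = 5, a_6 = floor((6 + 3)/5) = 1.
  m_7 = 5*1 - 3 = 2, d_7 = (44 - 2^2)/5 = 40/5 = 8, a_7 = floor((6 + 2)/8) = 1.
  m_8 = 8*1 - 2 = 6, d_8 = (44 - 6^2)/8 = 8/8 = 1, a_8 = floor((6 + 6)/1) = 12.
  m_9 = 1*12 - 6 = 6, d_9 = (44 - 6^2)/1 = 8/1 = 8: (m_9, d_9) = (m_1, d_1) = (6, 8), so from here the quotients repeat a_1, ..., a_8; the period length is 8.
So sqrt(44) = [6; (1, 1, 1, 2, 1, 1, 1, 12)] with period length k = 8.
k is even, so the fundamental solution of x^2 - 44y^2 = 1 is (p_{k-1}, q_{k-1}) = (p_7, q_7); compute convergents through index 7.
Convergents (p_i = a_i*p_{i-1} + p_{i-2}, q_i = a_i*q_{i-1} + q_{i-2} with p_{-2}=0, p_{-1}=1, q_{-2}=1, q_{-1}=0):
  i=0: a_0=6, p_0 = 6*1 + 0 = 6, q_0 = 6*0 + 1 = 1.
  i=1: a_1=1, p_1 = 1*6 + 1 = 7, q_1 = 1*1 + 0 = 1.
  i=2: a_2=1, p_2 = 1*7 + 6 = 13, q_2 = 1*1 + 1 = 2.
  i=3: a_3=1, p_3 = 1*13 + 7 = 20, q_3 = 1*2 + 1 = 3.
  i=4: a_4=2, p_4 = 2*20 + 13 = 53, q_4 = 2*3 + 2 = 8.
  i=5: a_5=1, p_5 = 1*53 + 20 = 73, q_5 = 1*8 + 3 = 11.
  i=6: a_6=1, p_6 = 1*73 + 53 = 126, q_6 = 1*11 + 8 = 19.
  i=7: a_7=1, p_7 = 1*126 + 73 = 199, q_7 = 1*19 + 11 = 30.
Check: 199^2 - 44*30^2 = 39601 - 39600 = 1, so (x, y) = (199, 30) solves the equation, and by the theorem it is the least positive solution.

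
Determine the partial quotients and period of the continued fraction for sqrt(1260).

[35; (2, 70)]

Write x_i = (sqrt(1260) + m_i)/d_i with (m_0, d_0) = (0, 1). a_0 = floor(sqrt(1260)) = 35, since 35^2 = 1225 <= 1260 < 1296 = 36^2.
Iterate m_{i+1} = d_i*a_i - m_i, d_{i+1} = (1260 - m_{i+1}^2)/d_i, a_{i+1} = floor((a_0 + m_{i+1})/d_{i+1}):
  m_1 = 1*35 - 0 = 35, d_1 = (1260 - 35^2)/1 = 35/1 = 35, a_1 = floor((35 + 35)/35) = 2.
  m_2 = 35*2 - 35 = 35, d_2 = (1260 - 35^2)/35 = 35/35 = 1, a_2 = floor((35 + 35)/1) = 70.
  m_3 = 1*70 - 35 = 35, d_3 = (1260 - 35^2)/1 = 35/1 = 35: (m_3, d_3) = (m_1, d_1) = (35, 35), so from here the quotients repeat a_1, a_2; the period length is 2.
Hence the expansion of sqrt(1260) is a_0 = 35 followed by the repeating block 2, 70 (period 2).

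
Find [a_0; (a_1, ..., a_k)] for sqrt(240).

[15; (2, 30)]

Write x_i = (sqrt(240) + m_i)/d_i with (m_0, d_0) = (0, 1). a_0 = floor(sqrt(240)) = 15, since 15^2 = 225 <= 240 < 256 = 16^2.
Iterate m_{i+1} = d_i*a_i - m_i, d_{i+1} = (240 - m_{i+1}^2)/d_i, a_{i+1} = floor((a_0 + m_{i+1})/d_{i+1}):
  m_1 = 1*15 - 0 = 15, d_1 = (240 - 15^2)/1 = 15/1 = 15, a_1 = floor((15 + 15)/15) = 2.
  m_2 = 15*2 - 15 = 15, d_2 = (240 - 15^2)/15 = 15/15 = 1, a_2 = floor((15 + 15)/1) = 30.
  m_3 = 1*30 - 15 = 15, d_3 = (240 - 15^2)/1 = 15/1 = 15: (m_3, d_3) = (m_1, d_1) = (15, 15), so from here the quotients repeat a_1, a_2; the period length is 2.
Hence the expansion of sqrt(240) is a_0 = 15 followed by the repeating block 2, 30 (period 2).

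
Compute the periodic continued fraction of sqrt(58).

Write x_i = (sqrt(58) + m_i)/d_i with (m_0, d_0) = (0, 1). a_0 = floor(sqrt(58)) = 7, since 7^2 = 49 <= 58 < 64 = 8^2.
Iterate m_{i+1} = d_i*a_i - m_i, d_{i+1} = (58 - m_{i+1}^2)/d_i, a_{i+1} = floor((a_0 + m_{i+1})/d_{i+1}):
  m_1 = 1*7 - 0 = 7, d_1 = (58 - 7^2)/1 = 9/1 = 9, a_1 = floor((7 + 7)/9) = 1.
  m_2 = 9*1 - 7 = 2, d_2 = (58 - 2^2)/9 = 54/9 = 6, a_2 = floor((7 + 2)/6) = 1.
  m_3 = 6*1 - 2 = 4, d_3 = (58 - 4^2)/6 = 42/6 = 7, a_3 = floor((7 + 4)/7) = 1.
  m_4 = 7*1 - 4 = 3, d_4 = (58 - 3^2)/7 = 49/7 = 7, a_4 = floor((7 + 3)/7) = 1.
  m_5 = 7*1 - 3 = 4, d_5 = (58 - 4^2)/7 = 42/7 = 6, a_5 = floor((7 + 4)/6) = 1.
  m_6 = 6*1 - 4 = 2, d_6 = (58 - 2^2)/6 = 54/6 = 9, a_6 = floor((7 + 2)/9) = 1.
  m_7 = 9*1 - 2 = 7, d_7 = (58 - 7^2)/9 = 9/9 = 1, a_7 = floor((7 + 7)/1) = 14.
  m_8 = 1*14 - 7 = 7, d_8 = (58 - 7^2)/1 = 9/1 = 9: (m_8, d_8) = (m_1, d_1) = (7, 9), so from here the quotients repeat a_1, ..., a_7; the period length is 7.
Hence the expansion of sqrt(58) is a_0 = 7 followed by the repeating block 1, 1, 1, 1, 1, 1, 14 (period 7).

[7; (1, 1, 1, 1, 1, 1, 14)]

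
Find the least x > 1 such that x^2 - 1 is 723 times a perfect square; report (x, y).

(x, y) = (242, 9)

First expand sqrt(723) as a continued fraction. With x_i = (sqrt(723) + m_i)/d_i and (m_0, d_0) = (0, 1): a_0 = floor(sqrt(723)) = 26, since 26^2 = 676 <= 723 < 729 = 27^2.
Iterate m_{i+1} = d_i*a_i - m_i, d_{i+1} = (723 - m_{i+1}^2)/d_i, a_{i+1} = floor((a_0 + m_{i+1})/d_{i+1}):
  m_1 = 1*26 - 0 = 26, d_1 = (723 - 26^2)/1 = 47/1 = 47, a_1 = floor((26 + 26)/47) = 1.
  m_2 = 47*1 - 26 = 21, d_2 = (723 - 21^2)/47 = 282/47 = 6, a_2 = floor((26 + 21)/6) = 7.
  m_3 = 6*7 - 21 = 21, d_3 = (723 - 21^2)/6 = 282/6 = 47, a_3 = floor((26 + 21)/47) = 1.
  m_4 = 47*1 - 21 = 26, d_4 = (723 - 26^2)/47 = 47/47 = 1, a_4 = floor((26 + 26)/1) = 52.
  m_5 = 1*52 - 26 = 26, d_5 = (723 - 26^2)/1 = 47/1 = 47: (m_5, d_5) = (m_1, d_1) = (26, 47), so from here the quotients repeat a_1, ..., a_4; the period length is 4.
So sqrt(723) = [26; (1, 7, 1, 52)] with period length k = 4.
k is even, so the fundamental solution of x^2 - 723y^2 = 1 is (p_{k-1}, q_{k-1}) = (p_3, q_3); compute convergents through index 3.
Convergents (p_i = a_i*p_{i-1} + p_{i-2}, q_i = a_i*q_{i-1} + q_{i-2} with p_{-2}=0, p_{-1}=1, q_{-2}=1, q_{-1}=0):
  i=0: a_0=26, p_0 = 26*1 + 0 = 26, q_0 = 26*0 + 1 = 1.
  i=1: a_1=1, p_1 = 1*26 + 1 = 27, q_1 = 1*1 + 0 = 1.
  i=2: a_2=7, p_2 = 7*27 + 26 = 215, q_2 = 7*1 + 1 = 8.
  i=3: a_3=1, p_3 = 1*215 + 27 = 242, q_3 = 1*8 + 1 = 9.
Check: 242^2 - 723*9^2 = 58564 - 58563 = 1, so (x, y) = (242, 9) solves the equation, and by the theorem it is the least positive solution.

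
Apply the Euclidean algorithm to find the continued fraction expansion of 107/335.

Run the Euclidean algorithm on 107 and 335; the successive quotients are the partial quotients a_0, a_1, ... (each step inverts the fractional part left over by the previous one):
  107 = 0*335 + 107, so a_0 = 0.
  335 = 3*107 + 14, so a_1 = 3.
  107 = 7*14 + 9, so a_2 = 7.
  14 = 1*9 + 5, so a_3 = 1.
  9 = 1*5 + 4, so a_4 = 1.
  5 = 1*4 + 1, so a_5 = 1.
  4 = 4*1 + 0, so a_6 = 4.
The remainder reaches 0 after 7 divisions, so the expansion has 7 partial quotients, read off in order.

[0; 3, 7, 1, 1, 1, 4]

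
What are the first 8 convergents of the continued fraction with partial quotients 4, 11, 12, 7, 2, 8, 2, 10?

4/1, 45/11, 544/133, 3853/942, 8250/2017, 69853/17078, 147956/36173, 1549413/378808

Using the convergent recurrence p_i = a_i*p_{i-1} + p_{i-2}, q_i = a_i*q_{i-1} + q_{i-2} with p_{-2}=0, p_{-1}=1, q_{-2}=1, q_{-1}=0:
  i=0: a_0=4, p_0 = 4*1 + 0 = 4, q_0 = 4*0 + 1 = 1.
  i=1: a_1=11, p_1 = 11*4 + 1 = 45, q_1 = 11*1 + 0 = 11.
  i=2: a_2=12, p_2 = 12*45 + 4 = 544, q_2 = 12*11 + 1 = 133.
  i=3: a_3=7, p_3 = 7*544 + 45 = 3853, q_3 = 7*133 + 11 = 942.
  i=4: a_4=2, p_4 = 2*3853 + 544 = 8250, q_4 = 2*942 + 133 = 2017.
  i=5: a_5=8, p_5 = 8*8250 + 3853 = 69853, q_5 = 8*2017 + 942 = 17078.
  i=6: a_6=2, p_6 = 2*69853 + 8250 = 147956, q_6 = 2*17078 + 2017 = 36173.
  i=7: a_7=10, p_7 = 10*147956 + 69853 = 1549413, q_7 = 10*36173 + 17078 = 378808.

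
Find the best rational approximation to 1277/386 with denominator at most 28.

43/13

Expand x = 1277/386 as a continued fraction with the Euclidean algorithm:
  1277 = 3*386 + 119, so a_0 = 3.
  386 = 3*119 + 29, so a_1 = 3.
  119 = 4*29 + 3, so a_2 = 4.
  29 = 9*3 + 2, so a_3 = 9.
  3 = 1*2 + 1, so a_4 = 1.
  2 = 2*1 + 0, so a_5 = 2.
so x = [3; 3, 4, 9, 1, 2].
Convergents (p_i = a_i*p_{i-1} + p_{i-2}, q_i = a_i*q_{i-1} + q_{i-2} with p_{-2}=0, p_{-1}=1, q_{-2}=1, q_{-1}=0), until the denominator exceeds 28:
  i=0: a_0=3, p_0 = 3*1 + 0 = 3, q_0 = 3*0 + 1 = 1.
  i=1: a_1=3, p_1 = 3*3 + 1 = 10, q_1 = 3*1 + 0 = 3.
  i=2: a_2=4, p_2 = 4*10 + 3 = 43, q_2 = 4*3 + 1 = 13.
  i=3: a_3=9, p_3 = 9*43 + 10 = 397, q_3 = 9*13 + 3 = 120.
q_3 = 120 > 28, so the last convergent with denominator <= 28 is p_2/q_2 = 43/13.
The closest fraction with denominator <= 28 is either p_2/q_2 or the intermediate fraction (k*p_2 + p_1)/(k*q_2 + q_1) with the largest k >= 1 whose denominator stays <= 28; these approach x as k grows, and every other convergent or intermediate fraction in range is farther away.
Largest k: floor((28 - q_1)/q_2) = floor((28 - 3)/13) = 1.
That gives (1*43 + 10)/(1*13 + 3) = 53/16.
Compare the errors: |x - 43/13| = |1277*13 - 43*386|/(386*13) = 3/5018, and |x - 53/16| = |1277*16 - 53*386|/(386*16) = 26/6176.
Cross-multiplying, 3*6176 = 18528 < 130468 = 26*5018, so 3/5018 is smaller: the convergent 43/13 is closer to x than 53/16.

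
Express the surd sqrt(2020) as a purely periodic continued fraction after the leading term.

Write x_i = (sqrt(2020) + m_i)/d_i with (m_0, d_0) = (0, 1). a_0 = floor(sqrt(2020)) = 44, since 44^2 = 1936 <= 2020 < 2025 = 45^2.
Iterate m_{i+1} = d_i*a_i - m_i, d_{i+1} = (2020 - m_{i+1}^2)/d_i, a_{i+1} = floor((a_0 + m_{i+1})/d_{i+1}):
  m_1 = 1*44 - 0 = 44, d_1 = (2020 - 44^2)/1 = 84/1 = 84, a_1 = floor((44 + 44)/84) = 1.
  m_2 = 84*1 - 44 = 40, d_2 = (2020 - 40^2)/84 = 420/84 = 5, a_2 = floor((44 + 40)/5) = 16.
  m_3 = 5*16 - 40 = 40, d_3 = (2020 - 40^2)/5 = 420/5 = 84, a_3 = floor((44 + 40)/84) = 1.
  m_4 = 84*1 - 40 = 44, d_4 = (2020 - 44^2)/84 = 84/84 = 1, a_4 = floor((44 + 44)/1) = 88.
  m_5 = 1*88 - 44 = 44, d_5 = (2020 - 44^2)/1 = 84/1 = 84: (m_5, d_5) = (m_1, d_1) = (44, 84), so from here the quotients repeat a_1, ..., a_4; the period length is 4.
Hence the expansion of sqrt(2020) is a_0 = 44 followed by the repeating block 1, 16, 1, 88 (period 4).

[44; (1, 16, 1, 88)]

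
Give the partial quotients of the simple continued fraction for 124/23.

Run the Euclidean algorithm on 124 and 23; the successive quotients are the partial quotients a_0, a_1, ... (each step inverts the fractional part left over by the previous one):
  124 = 5*23 + 9, so a_0 = 5.
  23 = 2*9 + 5, so a_1 = 2.
  9 = 1*5 + 4, so a_2 = 1.
  5 = 1*4 + 1, so a_3 = 1.
  4 = 4*1 + 0, so a_4 = 4.
The remainder reaches 0 after 5 divisions, so the expansion has 5 partial quotients, read off in order.

[5; 2, 1, 1, 4]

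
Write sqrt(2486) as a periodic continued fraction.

[49; (1, 6, 7, 1, 1, 8, 1, 1, 7, 6, 1, 98)]

Write x_i = (sqrt(2486) + m_i)/d_i with (m_0, d_0) = (0, 1). a_0 = floor(sqrt(2486)) = 49, since 49^2 = 2401 <= 2486 < 2500 = 50^2.
Iterate m_{i+1} = d_i*a_i - m_i, d_{i+1} = (2486 - m_{i+1}^2)/d_i, a_{i+1} = floor((a_0 + m_{i+1})/d_{i+1}):
  m_1 = 1*49 - 0 = 49, d_1 = (2486 - 49^2)/1 = 85/1 = 85, a_1 = floor((49 + 49)/85) = 1.
  m_2 = 85*1 - 49 = 36, d_2 = (2486 - 36^2)/85 = 1190/85 = 14, a_2 = floor((49 + 36)/14) = 6.
  m_3 = 14*6 - 36 = 48, d_3 = (2486 - 48^2)/14 = 182/14 = 13, a_3 = floor((49 + 48)/13) = 7.
  m_4 = 13*7 - 48 = 43, d_4 = (2486 - 43^2)/13 = 637/13 = 49, a_4 = floor((49 + 43)/49) = 1.
  m_5 = 49*1 - 43 = 6, d_5 = (2486 - 6^2)/49 = 2450/49 = 50, a_5 = floor((49 + 6)/50) = 1.
  m_6 = 50*1 - 6 = 44, d_6 = (2486 - 44^2)/50 = 550/50 = 11, a_6 = floor((49 + 44)/11) = 8.
  m_7 = 11*8 - 44 = 44, d_7 = (2486 - 44^2)/11 = 550/11 = 50, a_7 = floor((49 + 44)/50) = 1.
  m_8 = 50*1 - 44 = 6, d_8 = (2486 - 6^2)/50 = 2450/50 = 49, a_8 = floor((49 + 6)/49) = 1.
  m_9 = 49*1 - 6 = 43, d_9 = (2486 - 43^2)/49 = 637/49 = 13, a_9 = floor((49 + 43)/13) = 7.
  m_10 = 13*7 - 43 = 48, d_10 = (2486 - 48^2)/13 = 182/13 = 14, a_10 = floor((49 + 48)/14) = 6.
  m_11 = 14*6 - 48 = 36, d_11 = (2486 - 36^2)/14 = 1190/14 = 85, a_11 = floor((49 + 36)/85) = 1.
  m_12 = 85*1 - 36 = 49, d_12 = (2486 - 49^2)/85 = 85/85 = 1, a_12 = floor((49 + 49)/1) = 98.
  m_13 = 1*98 - 49 = 49, d_13 = (2486 - 49^2)/1 = 85/1 = 85: (m_13, d_13) = (m_1, d_1) = (49, 85), so from here the quotients repeat a_1, ..., a_12; the period length is 12.
Hence the expansion of sqrt(2486) is a_0 = 49 followed by the repeating block 1, 6, 7, 1, 1, 8, 1, 1, 7, 6, 1, 98 (period 12).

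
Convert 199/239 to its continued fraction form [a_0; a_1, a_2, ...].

[0; 1, 4, 1, 39]

Run the Euclidean algorithm on 199 and 239; the successive quotients are the partial quotients a_0, a_1, ... (each step inverts the fractional part left over by the previous one):
  199 = 0*239 + 199, so a_0 = 0.
  239 = 1*199 + 40, so a_1 = 1.
  199 = 4*40 + 39, so a_2 = 4.
  40 = 1*39 + 1, so a_3 = 1.
  39 = 39*1 + 0, so a_4 = 39.
The remainder reaches 0 after 5 divisions, so the expansion has 5 partial quotients, read off in order.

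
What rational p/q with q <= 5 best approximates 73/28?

13/5

Expand x = 73/28 as a continued fraction with the Euclidean algorithm:
  73 = 2*28 + 17, so a_0 = 2.
  28 = 1*17 + 11, so a_1 = 1.
  17 = 1*11 + 6, so a_2 = 1.
  11 = 1*6 + 5, so a_3 = 1.
  6 = 1*5 + 1, so a_4 = 1.
  5 = 5*1 + 0, so a_5 = 5.
so x = [2; 1, 1, 1, 1, 5].
Convergents (p_i = a_i*p_{i-1} + p_{i-2}, q_i = a_i*q_{i-1} + q_{i-2} with p_{-2}=0, p_{-1}=1, q_{-2}=1, q_{-1}=0), until the denominator exceeds 5:
  i=0: a_0=2, p_0 = 2*1 + 0 = 2, q_0 = 2*0 + 1 = 1.
  i=1: a_1=1, p_1 = 1*2 + 1 = 3, q_1 = 1*1 + 0 = 1.
  i=2: a_2=1, p_2 = 1*3 + 2 = 5, q_2 = 1*1 + 1 = 2.
  i=3: a_3=1, p_3 = 1*5 + 3 = 8, q_3 = 1*2 + 1 = 3.
  i=4: a_4=1, p_4 = 1*8 + 5 = 13, q_4 = 1*3 + 2 = 5.
  i=5: a_5=5, p_5 = 5*13 + 8 = 73, q_5 = 5*5 + 3 = 28.
q_5 = 28 > 5, so the last convergent with denominator <= 5 is p_4/q_4 = 13/5.
The closest fraction with denominator <= 5 is either p_4/q_4 or the intermediate fraction (k*p_4 + p_3)/(k*q_4 + q_3) with the largest k >= 1 whose denominator stays <= 5; these approach x as k grows, and every other convergent or intermediate fraction in range is farther away.
Largest k: floor((5 - q_3)/q_4) = floor((5 - 3)/5) = 0.
Since k = 0, no intermediate fraction beyond p_4/q_4 has denominator <= 5, so the convergent 13/5 is the closest (its error is |73*5 - 13*28|/(28*5) = 1/140).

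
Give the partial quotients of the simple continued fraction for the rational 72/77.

[0; 1, 14, 2, 2]

Run the Euclidean algorithm on 72 and 77; the successive quotients are the partial quotients a_0, a_1, ... (each step inverts the fractional part left over by the previous one):
  72 = 0*77 + 72, so a_0 = 0.
  77 = 1*72 + 5, so a_1 = 1.
  72 = 14*5 + 2, so a_2 = 14.
  5 = 2*2 + 1, so a_3 = 2.
  2 = 2*1 + 0, so a_4 = 2.
The remainder reaches 0 after 5 divisions, so the expansion has 5 partial quotients, read off in order.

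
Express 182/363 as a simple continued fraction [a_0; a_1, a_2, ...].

[0; 1, 1, 181]

Run the Euclidean algorithm on 182 and 363; the successive quotients are the partial quotients a_0, a_1, ... (each step inverts the fractional part left over by the previous one):
  182 = 0*363 + 182, so a_0 = 0.
  363 = 1*182 + 181, so a_1 = 1.
  182 = 1*181 + 1, so a_2 = 1.
  181 = 181*1 + 0, so a_3 = 181.
The remainder reaches 0 after 4 divisions, so the expansion has 4 partial quotients, read off in order.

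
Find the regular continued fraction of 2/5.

Run the Euclidean algorithm on 2 and 5; the successive quotients are the partial quotients a_0, a_1, ... (each step inverts the fractional part left over by the previous one):
  2 = 0*5 + 2, so a_0 = 0.
  5 = 2*2 + 1, so a_1 = 2.
  2 = 2*1 + 0, so a_2 = 2.
The remainder reaches 0 after 3 divisions, so the expansion has 3 partial quotients, read off in order.

[0; 2, 2]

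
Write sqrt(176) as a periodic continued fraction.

Write x_i = (sqrt(176) + m_i)/d_i with (m_0, d_0) = (0, 1). a_0 = floor(sqrt(176)) = 13, since 13^2 = 169 <= 176 < 196 = 14^2.
Iterate m_{i+1} = d_i*a_i - m_i, d_{i+1} = (176 - m_{i+1}^2)/d_i, a_{i+1} = floor((a_0 + m_{i+1})/d_{i+1}):
  m_1 = 1*13 - 0 = 13, d_1 = (176 - 13^2)/1 = 7/1 = 7, a_1 = floor((13 + 13)/7) = 3.
  m_2 = 7*3 - 13 = 8, d_2 = (176 - 8^2)/7 = 112/7 = 16, a_2 = floor((13 + 8)/16) = 1.
  m_3 = 16*1 - 8 = 8, d_3 = (176 - 8^2)/16 = 112/16 = 7, a_3 = floor((13 + 8)/7) = 3.
  m_4 = 7*3 - 8 = 13, d_4 = (176 - 13^2)/7 = 7/7 = 1, a_4 = floor((13 + 13)/1) = 26.
  m_5 = 1*26 - 13 = 13, d_5 = (176 - 13^2)/1 = 7/1 = 7: (m_5, d_5) = (m_1, d_1) = (13, 7), so from here the quotients repeat a_1, ..., a_4; the period length is 4.
Hence the expansion of sqrt(176) is a_0 = 13 followed by the repeating block 3, 1, 3, 26 (period 4).

[13; (3, 1, 3, 26)]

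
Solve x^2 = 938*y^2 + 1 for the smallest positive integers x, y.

(x, y) = (17151, 560)

First expand sqrt(938) as a continued fraction. With x_i = (sqrt(938) + m_i)/d_i and (m_0, d_0) = (0, 1): a_0 = floor(sqrt(938)) = 30, since 30^2 = 900 <= 938 < 961 = 31^2.
Iterate m_{i+1} = d_i*a_i - m_i, d_{i+1} = (938 - m_{i+1}^2)/d_i, a_{i+1} = floor((a_0 + m_{i+1})/d_{i+1}):
  m_1 = 1*30 - 0 = 30, d_1 = (938 - 30^2)/1 = 38/1 = 38, a_1 = floor((30 + 30)/38) = 1.
  m_2 = 38*1 - 30 = 8, d_2 = (938 - 8^2)/38 = 874/38 = 23, a_2 = floor((30 + 8)/23) = 1.
  m_3 = 23*1 - 8 = 15, d_3 = (938 - 15^2)/23 = 713/23 = 31, a_3 = floor((30 + 15)/31) = 1.
  m_4 = 31*1 - 15 = 16, d_4 = (938 - 16^2)/31 = 682/31 = 22, a_4 = floor((30 + 16)/22) = 2.
  m_5 = 22*2 - 16 = 28, d_5 = (938 - 28^2)/22 = 154/22 = 7, a_5 = floor((30 + 28)/7) = 8.
  m_6 = 7*8 - 28 = 28, d_6 = (938 - 28^2)/7 = 154/7 = 22, a_6 = floor((30 + 28)/22) = 2.
  m_7 = 22*2 - 28 = 16, d_7 = (938 - 16^2)/22 = 682/22 = 31, a_7 = floor((30 + 16)/31) = 1.
  m_8 = 31*1 - 16 = 15, d_8 = (938 - 15^2)/31 = 713/31 = 23, a_8 = floor((30 + 15)/23) = 1.
  m_9 = 23*1 - 15 = 8, d_9 = (938 - 8^2)/23 = 874/23 = 38, a_9 = floor((30 + 8)/38) = 1.
  m_10 = 38*1 - 8 = 30, d_10 = (938 - 30^2)/38 = 38/38 = 1, a_10 = floor((30 + 30)/1) = 60.
  m_11 = 1*60 - 30 = 30, d_11 = (938 - 30^2)/1 = 38/1 = 38: (m_11, d_11) = (m_1, d_1) = (30, 38), so from here the quotients repeat a_1, ..., a_10; the period length is 10.
So sqrt(938) = [30; (1, 1, 1, 2, 8, 2, 1, 1, 1, 60)] with period length k = 10.
k is even, so the fundamental solution of x^2 - 938y^2 = 1 is (p_{k-1}, q_{k-1}) = (p_9, q_9); compute convergents through index 9.
Convergents (p_i = a_i*p_{i-1} + p_{i-2}, q_i = a_i*q_{i-1} + q_{i-2} with p_{-2}=0, p_{-1}=1, q_{-2}=1, q_{-1}=0):
  i=0: a_0=30, p_0 = 30*1 + 0 = 30, q_0 = 30*0 + 1 = 1.
  i=1: a_1=1, p_1 = 1*30 + 1 = 31, q_1 = 1*1 + 0 = 1.
  i=2: a_2=1, p_2 = 1*31 + 30 = 61, q_2 = 1*1 + 1 = 2.
  i=3: a_3=1, p_3 = 1*61 + 31 = 92, q_3 = 1*2 + 1 = 3.
  i=4: a_4=2, p_4 = 2*92 + 61 = 245, q_4 = 2*3 + 2 = 8.
  i=5: a_5=8, p_5 = 8*245 + 92 = 2052, q_5 = 8*8 + 3 = 67.
  i=6: a_6=2, p_6 = 2*2052 + 245 = 4349, q_6 = 2*67 + 8 = 142.
  i=7: a_7=1, p_7 = 1*4349 + 2052 = 6401, q_7 = 1*142 + 67 = 209.
  i=8: a_8=1, p_8 = 1*6401 + 4349 = 10750, q_8 = 1*209 + 142 = 351.
  i=9: a_9=1, p_9 = 1*10750 + 6401 = 17151, q_9 = 1*351 + 209 = 560.
Check: 17151^2 - 938*560^2 = 294156801 - 294156800 = 1, so (x, y) = (17151, 560) solves the equation, and by the theorem it is the least positive solution.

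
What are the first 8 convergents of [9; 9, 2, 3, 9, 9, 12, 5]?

Using the convergent recurrence p_i = a_i*p_{i-1} + p_{i-2}, q_i = a_i*q_{i-1} + q_{i-2} with p_{-2}=0, p_{-1}=1, q_{-2}=1, q_{-1}=0:
  i=0: a_0=9, p_0 = 9*1 + 0 = 9, q_0 = 9*0 + 1 = 1.
  i=1: a_1=9, p_1 = 9*9 + 1 = 82, q_1 = 9*1 + 0 = 9.
  i=2: a_2=2, p_2 = 2*82 + 9 = 173, q_2 = 2*9 + 1 = 19.
  i=3: a_3=3, p_3 = 3*173 + 82 = 601, q_3 = 3*19 + 9 = 66.
  i=4: a_4=9, p_4 = 9*601 + 173 = 5582, q_4 = 9*66 + 19 = 613.
  i=5: a_5=9, p_5 = 9*5582 + 601 = 50839, q_5 = 9*613 + 66 = 5583.
  i=6: a_6=12, p_6 = 12*50839 + 5582 = 615650, q_6 = 12*5583 + 613 = 67609.
  i=7: a_7=5, p_7 = 5*615650 + 50839 = 3129089, q_7 = 5*67609 + 5583 = 343628.

9/1, 82/9, 173/19, 601/66, 5582/613, 50839/5583, 615650/67609, 3129089/343628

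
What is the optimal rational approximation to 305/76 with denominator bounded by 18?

Expand x = 305/76 as a continued fraction with the Euclidean algorithm:
  305 = 4*76 + 1, so a_0 = 4.
  76 = 76*1 + 0, so a_1 = 76.
so x = [4; 76].
Convergents (p_i = a_i*p_{i-1} + p_{i-2}, q_i = a_i*q_{i-1} + q_{i-2} with p_{-2}=0, p_{-1}=1, q_{-2}=1, q_{-1}=0), until the denominator exceeds 18:
  i=0: a_0=4, p_0 = 4*1 + 0 = 4, q_0 = 4*0 + 1 = 1.
  i=1: a_1=76, p_1 = 76*4 + 1 = 305, q_1 = 76*1 + 0 = 76.
q_1 = 76 > 18, so the last convergent with denominator <= 18 is p_0/q_0 = 4/1.
The closest fraction with denominator <= 18 is either p_0/q_0 or the intermediate fraction (k*p_0 + p_{-1})/(k*q_0 + q_{-1}) with the largest k >= 1 whose denominator stays <= 18; these approach x as k grows, and every other convergent or intermediate fraction in range is farther away.
Largest k: floor((18 - q_{-1})/q_0) = floor((18 - 0)/1) = 18 (using the seeds p_{-1} = 1, q_{-1} = 0).
That gives (18*4 + 1)/(18*1 + 0) = 73/18.
Compare the errors: |x - 4/1| = |305*1 - 4*76|/(76*1) = 1/76, and |x - 73/18| = |305*18 - 73*76|/(76*18) = 58/1368.
Cross-multiplying, 1*1368 = 1368 < 4408 = 58*76, so 1/76 is smaller: the convergent 4/1 is closer to x than 73/18.

4/1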